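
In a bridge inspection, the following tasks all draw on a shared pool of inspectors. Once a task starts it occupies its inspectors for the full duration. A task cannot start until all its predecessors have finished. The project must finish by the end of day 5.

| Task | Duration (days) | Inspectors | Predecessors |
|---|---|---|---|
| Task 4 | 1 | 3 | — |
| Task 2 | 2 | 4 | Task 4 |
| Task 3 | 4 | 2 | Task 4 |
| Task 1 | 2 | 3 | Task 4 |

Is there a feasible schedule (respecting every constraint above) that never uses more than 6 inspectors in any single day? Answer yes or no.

Schedule Task 4@1, Task 2@2, Task 3@2, Task 1@4: d1:3  d2:6  d3:6  d4:5  d5:5 — peak 6 ≤ 6.

yes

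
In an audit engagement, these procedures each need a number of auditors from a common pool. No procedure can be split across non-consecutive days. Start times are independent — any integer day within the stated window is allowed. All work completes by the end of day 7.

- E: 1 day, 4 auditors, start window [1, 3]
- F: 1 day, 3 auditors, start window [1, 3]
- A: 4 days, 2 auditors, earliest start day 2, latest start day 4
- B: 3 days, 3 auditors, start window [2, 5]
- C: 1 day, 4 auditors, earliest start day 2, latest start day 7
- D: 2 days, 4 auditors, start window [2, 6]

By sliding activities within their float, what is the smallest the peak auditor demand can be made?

6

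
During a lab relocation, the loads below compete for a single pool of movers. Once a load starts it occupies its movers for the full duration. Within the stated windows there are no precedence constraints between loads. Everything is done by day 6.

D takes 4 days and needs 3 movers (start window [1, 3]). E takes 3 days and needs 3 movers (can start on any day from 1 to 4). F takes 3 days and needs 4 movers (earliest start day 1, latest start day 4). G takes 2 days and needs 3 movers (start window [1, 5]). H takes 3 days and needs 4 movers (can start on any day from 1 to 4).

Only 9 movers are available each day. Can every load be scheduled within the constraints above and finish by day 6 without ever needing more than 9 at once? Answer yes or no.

no

The minimum achievable peak is 10; 9 < 10, so no feasible schedule stays within the cap.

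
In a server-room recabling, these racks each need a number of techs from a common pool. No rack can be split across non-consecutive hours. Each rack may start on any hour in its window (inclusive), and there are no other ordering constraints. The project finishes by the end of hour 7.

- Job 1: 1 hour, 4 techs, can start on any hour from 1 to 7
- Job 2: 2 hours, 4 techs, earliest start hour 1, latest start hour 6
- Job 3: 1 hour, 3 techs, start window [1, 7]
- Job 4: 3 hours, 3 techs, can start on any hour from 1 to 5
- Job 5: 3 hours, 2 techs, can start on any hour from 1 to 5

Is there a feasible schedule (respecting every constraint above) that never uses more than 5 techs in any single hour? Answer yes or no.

Schedule Job 1@1, Job 2@2, Job 3@4, Job 4@5, Job 5@4: h1:4  h2:4  h3:4  h4:5  h5:5  h6:5  h7:3 — peak 5 ≤ 5.

yes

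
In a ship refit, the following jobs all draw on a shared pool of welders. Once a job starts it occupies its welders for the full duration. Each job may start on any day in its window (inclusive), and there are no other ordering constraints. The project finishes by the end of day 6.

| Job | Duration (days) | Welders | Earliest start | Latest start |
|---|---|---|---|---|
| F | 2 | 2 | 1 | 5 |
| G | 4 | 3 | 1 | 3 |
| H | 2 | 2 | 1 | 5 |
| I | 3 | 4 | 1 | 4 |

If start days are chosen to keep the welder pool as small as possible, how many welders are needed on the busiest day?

Early-start (F@1, G@1, H@1, I@1) gives peak 11: d1:11  d2:11  d3:7  d4:3  d5:0  d6:0.
Shift I→3.
Schedule F@1, G@1, H@1, I@3: d1:7  d2:7  d3:7  d4:7  d5:4  d6:0 — peak 7.

7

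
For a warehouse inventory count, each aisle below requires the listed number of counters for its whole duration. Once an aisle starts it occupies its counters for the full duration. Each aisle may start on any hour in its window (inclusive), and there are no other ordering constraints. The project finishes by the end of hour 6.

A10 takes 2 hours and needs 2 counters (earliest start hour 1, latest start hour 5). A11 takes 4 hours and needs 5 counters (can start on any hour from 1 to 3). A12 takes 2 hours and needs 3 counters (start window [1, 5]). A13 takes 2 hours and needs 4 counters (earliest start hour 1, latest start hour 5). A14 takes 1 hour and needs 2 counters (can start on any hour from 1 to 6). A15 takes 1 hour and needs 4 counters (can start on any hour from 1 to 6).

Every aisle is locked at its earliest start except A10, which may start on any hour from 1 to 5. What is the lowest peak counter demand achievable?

18

A10@1: h1:20  h2:14  h3:5  h4:5  h5:0  h6:0 → peak 20
A10@2: h1:18  h2:14  h3:7  h4:5  h5:0  h6:0 → peak 18
A10@3: h1:18  h2:12  h3:7  h4:7  h5:0  h6:0 → peak 18
A10@4: h1:18  h2:12  h3:5  h4:7  h5:2  h6:0 → peak 18
A10@5: h1:18  h2:12  h3:5  h4:5  h5:2  h6:2 → peak 18
Best is A10@2, peak 18.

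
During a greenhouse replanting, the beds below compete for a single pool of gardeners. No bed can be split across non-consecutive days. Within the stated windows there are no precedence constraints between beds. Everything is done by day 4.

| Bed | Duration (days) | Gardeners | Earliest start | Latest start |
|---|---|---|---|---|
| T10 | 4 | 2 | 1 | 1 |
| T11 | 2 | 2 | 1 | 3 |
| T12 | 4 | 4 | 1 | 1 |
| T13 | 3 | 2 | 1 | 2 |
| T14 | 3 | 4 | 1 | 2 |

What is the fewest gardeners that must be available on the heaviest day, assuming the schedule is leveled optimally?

14

Schedule T10@1, T11@1, T12@1, T13@1, T14@1: d1:14  d2:14  d3:12  d4:6 — peak 14.
No arrangement of the 12 feasible schedules does better.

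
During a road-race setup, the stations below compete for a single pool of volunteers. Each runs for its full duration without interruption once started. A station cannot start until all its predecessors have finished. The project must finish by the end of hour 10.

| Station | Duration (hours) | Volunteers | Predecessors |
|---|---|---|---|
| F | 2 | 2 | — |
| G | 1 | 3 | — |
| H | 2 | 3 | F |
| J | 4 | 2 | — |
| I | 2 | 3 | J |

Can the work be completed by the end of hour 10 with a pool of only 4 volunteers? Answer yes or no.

Schedule F@1, G@5, H@6, J@1, I@8: h1:4  h2:4  h3:2  h4:2  h5:3  h6:3  h7:3  h8:3  h9:3  h10:0 — peak 4 ≤ 4.

yes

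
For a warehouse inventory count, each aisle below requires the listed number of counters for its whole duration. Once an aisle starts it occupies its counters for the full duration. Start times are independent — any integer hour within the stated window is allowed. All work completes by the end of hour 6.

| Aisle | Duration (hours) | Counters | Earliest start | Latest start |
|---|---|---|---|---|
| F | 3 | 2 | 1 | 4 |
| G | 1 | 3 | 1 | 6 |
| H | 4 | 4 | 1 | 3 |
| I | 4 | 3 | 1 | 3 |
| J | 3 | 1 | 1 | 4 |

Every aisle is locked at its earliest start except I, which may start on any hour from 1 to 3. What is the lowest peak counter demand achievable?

I@1: h1:13  h2:10  h3:10  h4:7  h5:0  h6:0 → peak 13
I@2: h1:10  h2:10  h3:10  h4:7  h5:3  h6:0 → peak 10
I@3: h1:10  h2:7  h3:10  h4:7  h5:3  h6:3 → peak 10
Best is I@2, peak 10.

10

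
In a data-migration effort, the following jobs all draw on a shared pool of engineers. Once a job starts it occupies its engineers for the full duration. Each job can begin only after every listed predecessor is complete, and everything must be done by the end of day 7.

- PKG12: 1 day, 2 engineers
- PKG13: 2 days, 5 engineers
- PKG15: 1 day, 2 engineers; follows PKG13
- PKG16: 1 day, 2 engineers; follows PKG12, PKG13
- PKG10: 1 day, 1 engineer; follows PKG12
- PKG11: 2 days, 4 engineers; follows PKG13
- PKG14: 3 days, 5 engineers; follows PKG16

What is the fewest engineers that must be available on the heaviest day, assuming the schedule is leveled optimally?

Early-start (PKG12@1, PKG13@1, PKG15@3, PKG16@3, PKG10@2, PKG11@3, PKG14@4) gives peak 9: d1:7  d2:6  d3:8  d4:9  d5:5  d6:5  d7:0.
Shift PKG16→4, PKG14→5.
Schedule PKG12@1, PKG13@1, PKG15@3, PKG16@4, PKG10@2, PKG11@3, PKG14@5: d1:7  d2:6  d3:6  d4:6  d5:5  d6:5  d7:5 — peak 7.

7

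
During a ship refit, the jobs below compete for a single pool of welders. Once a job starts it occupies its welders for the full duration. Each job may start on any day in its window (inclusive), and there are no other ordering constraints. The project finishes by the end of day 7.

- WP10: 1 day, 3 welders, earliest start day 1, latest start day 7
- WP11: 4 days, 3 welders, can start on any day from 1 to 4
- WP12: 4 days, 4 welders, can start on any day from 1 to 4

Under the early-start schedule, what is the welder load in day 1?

10

At early start, day 1 has: WP10, WP11, WP12.
Demand: 3 + 3 + 4 = 10.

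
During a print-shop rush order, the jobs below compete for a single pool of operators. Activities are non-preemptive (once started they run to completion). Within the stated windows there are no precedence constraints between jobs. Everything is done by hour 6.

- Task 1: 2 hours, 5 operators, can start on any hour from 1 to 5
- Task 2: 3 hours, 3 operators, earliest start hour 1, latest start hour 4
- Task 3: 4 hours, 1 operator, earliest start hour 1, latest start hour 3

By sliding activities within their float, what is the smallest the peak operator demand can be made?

Early-start (Task 1@1, Task 2@1, Task 3@1) gives peak 9: h1:9  h2:9  h3:4  h4:1  h5:0  h6:0.
Shift Task 2→3, Task 3→3.
Schedule Task 1@1, Task 2@3, Task 3@3: h1:5  h2:5  h3:4  h4:4  h5:4  h6:1 — peak 5.

5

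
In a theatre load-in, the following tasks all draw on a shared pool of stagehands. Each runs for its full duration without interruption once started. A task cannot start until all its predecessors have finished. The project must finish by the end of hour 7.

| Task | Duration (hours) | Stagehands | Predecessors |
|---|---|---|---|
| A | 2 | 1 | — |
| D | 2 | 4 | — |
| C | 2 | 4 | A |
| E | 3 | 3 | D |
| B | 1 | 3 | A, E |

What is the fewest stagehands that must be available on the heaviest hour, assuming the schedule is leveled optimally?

Schedule A@1, D@1, C@3, E@3, B@6: h1:5  h2:5  h3:7  h4:7  h5:3  h6:3  h7:0 — peak 7.

7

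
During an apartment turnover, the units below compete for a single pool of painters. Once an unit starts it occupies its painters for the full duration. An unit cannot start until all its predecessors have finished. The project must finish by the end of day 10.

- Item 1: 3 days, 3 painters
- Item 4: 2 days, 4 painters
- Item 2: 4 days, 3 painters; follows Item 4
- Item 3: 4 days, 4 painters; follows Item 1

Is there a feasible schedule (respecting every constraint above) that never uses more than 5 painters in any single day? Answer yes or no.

no

The minimum achievable peak is 6; 5 < 6, so no feasible schedule stays within the cap.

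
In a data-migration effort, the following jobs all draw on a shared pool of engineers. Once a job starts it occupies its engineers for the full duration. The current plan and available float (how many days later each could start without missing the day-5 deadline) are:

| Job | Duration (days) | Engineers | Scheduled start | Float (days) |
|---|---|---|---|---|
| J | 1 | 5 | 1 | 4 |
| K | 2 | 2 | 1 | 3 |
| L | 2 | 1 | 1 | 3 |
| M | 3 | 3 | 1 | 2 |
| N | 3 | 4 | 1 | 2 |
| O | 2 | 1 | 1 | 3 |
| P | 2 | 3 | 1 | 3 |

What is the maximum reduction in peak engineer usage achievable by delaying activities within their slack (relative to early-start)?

Early-start peak: d1:19  d2:14  d3:7  d4:0  d5:0 ⇒ 19.
Leveled (J@1, K@2, L@1, M@1, N@3, O@4, P@4): d1:9  d2:6  d3:9  d4:8  d5:8 ⇒ 9.
Reduction 19 − 9 = 10.

10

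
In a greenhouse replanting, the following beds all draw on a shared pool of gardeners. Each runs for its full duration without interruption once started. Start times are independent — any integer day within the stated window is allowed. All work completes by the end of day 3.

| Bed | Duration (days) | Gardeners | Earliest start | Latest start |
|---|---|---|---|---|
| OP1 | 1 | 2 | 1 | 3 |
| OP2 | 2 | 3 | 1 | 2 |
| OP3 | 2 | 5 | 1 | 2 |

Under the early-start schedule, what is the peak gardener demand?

10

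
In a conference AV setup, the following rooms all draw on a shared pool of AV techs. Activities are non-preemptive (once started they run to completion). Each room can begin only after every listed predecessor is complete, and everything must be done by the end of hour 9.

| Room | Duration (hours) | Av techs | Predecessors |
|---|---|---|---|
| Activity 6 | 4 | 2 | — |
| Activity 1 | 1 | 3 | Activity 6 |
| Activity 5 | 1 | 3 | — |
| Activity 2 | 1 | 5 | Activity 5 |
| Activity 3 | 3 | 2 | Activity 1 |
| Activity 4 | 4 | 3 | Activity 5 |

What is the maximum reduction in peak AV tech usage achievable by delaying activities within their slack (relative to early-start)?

Early-start peak: h1:5  h2:10  h3:5  h4:5  h5:6  h6:2  h7:2  h8:2  h9:0 ⇒ 10.
Leveled (Activity 6@1, Activity 1@5, Activity 5@1, Activity 2@6, Activity 3@7, Activity 4@2): h1:5  h2:5  h3:5  h4:5  h5:6  h6:5  h7:2  h8:2  h9:2 ⇒ 6.
Reduction 10 − 6 = 4.

4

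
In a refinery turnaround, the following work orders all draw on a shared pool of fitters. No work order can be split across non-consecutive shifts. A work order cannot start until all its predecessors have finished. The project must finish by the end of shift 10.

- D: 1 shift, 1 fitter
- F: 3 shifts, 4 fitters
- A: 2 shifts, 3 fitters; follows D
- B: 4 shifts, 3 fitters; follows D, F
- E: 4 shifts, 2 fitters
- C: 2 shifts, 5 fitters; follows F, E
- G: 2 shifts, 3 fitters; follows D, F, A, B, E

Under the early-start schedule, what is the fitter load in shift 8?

3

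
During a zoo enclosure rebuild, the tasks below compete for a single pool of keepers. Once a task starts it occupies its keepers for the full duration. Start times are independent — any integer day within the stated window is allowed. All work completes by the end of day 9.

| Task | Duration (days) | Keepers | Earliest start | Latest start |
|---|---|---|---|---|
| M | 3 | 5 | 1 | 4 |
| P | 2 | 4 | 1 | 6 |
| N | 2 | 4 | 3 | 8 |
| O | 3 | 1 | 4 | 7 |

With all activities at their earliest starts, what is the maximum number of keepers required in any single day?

9

Early-start schedule: M@1, P@1, N@3, O@4.
Load per day: day 1: 9, day 2: 9, day 3: 9, day 4: 5, day 5: 1, day 6: 1, day 7: 0, day 8: 0, day 9: 0.
Peak is 9.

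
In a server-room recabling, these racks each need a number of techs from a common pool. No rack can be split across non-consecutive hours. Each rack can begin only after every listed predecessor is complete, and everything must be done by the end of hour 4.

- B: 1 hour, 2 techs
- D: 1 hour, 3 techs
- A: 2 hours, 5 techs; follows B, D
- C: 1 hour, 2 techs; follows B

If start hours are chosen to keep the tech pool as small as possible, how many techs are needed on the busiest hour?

Early-start (B@1, D@1, A@2, C@2) gives peak 7: h1:5  h2:7  h3:5  h4:0.
Shift C→4.
Schedule B@1, D@1, A@2, C@4: h1:5  h2:5  h3:5  h4:2 — peak 5.
Total tech-hours = 17 over 4 hours ⇒ peak ≥ ⌈17/4⌉ = 5, so 5 is optimal.

5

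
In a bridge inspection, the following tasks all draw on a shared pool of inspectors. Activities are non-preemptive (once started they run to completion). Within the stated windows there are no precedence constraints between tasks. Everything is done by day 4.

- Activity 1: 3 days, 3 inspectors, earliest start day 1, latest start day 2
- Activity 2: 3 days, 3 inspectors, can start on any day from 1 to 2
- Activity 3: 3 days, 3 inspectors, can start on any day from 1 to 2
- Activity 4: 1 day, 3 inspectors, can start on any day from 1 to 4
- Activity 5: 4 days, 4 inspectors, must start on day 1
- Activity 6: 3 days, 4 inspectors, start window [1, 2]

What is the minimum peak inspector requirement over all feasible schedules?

17

Early-start (Activity 1@1, Activity 2@1, Activity 3@1, Activity 4@1, Activity 5@1, Activity 6@1) gives peak 20: d1:20  d2:17  d3:17  d4:4.
Shift Activity 6→2.
Schedule Activity 1@1, Activity 2@1, Activity 3@1, Activity 4@1, Activity 5@1, Activity 6@2: d1:16  d2:17  d3:17  d4:8 — peak 17.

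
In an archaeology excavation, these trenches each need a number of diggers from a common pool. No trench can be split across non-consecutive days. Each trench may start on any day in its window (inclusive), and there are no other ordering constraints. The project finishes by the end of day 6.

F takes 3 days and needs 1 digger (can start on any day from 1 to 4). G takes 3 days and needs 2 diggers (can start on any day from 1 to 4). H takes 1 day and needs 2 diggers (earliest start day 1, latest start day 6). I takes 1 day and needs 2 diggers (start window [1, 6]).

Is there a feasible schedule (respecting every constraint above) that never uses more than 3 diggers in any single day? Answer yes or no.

Schedule F@1, G@1, H@4, I@5: d1:3  d2:3  d3:3  d4:2  d5:2  d6:0 — peak 3 ≤ 3.

yes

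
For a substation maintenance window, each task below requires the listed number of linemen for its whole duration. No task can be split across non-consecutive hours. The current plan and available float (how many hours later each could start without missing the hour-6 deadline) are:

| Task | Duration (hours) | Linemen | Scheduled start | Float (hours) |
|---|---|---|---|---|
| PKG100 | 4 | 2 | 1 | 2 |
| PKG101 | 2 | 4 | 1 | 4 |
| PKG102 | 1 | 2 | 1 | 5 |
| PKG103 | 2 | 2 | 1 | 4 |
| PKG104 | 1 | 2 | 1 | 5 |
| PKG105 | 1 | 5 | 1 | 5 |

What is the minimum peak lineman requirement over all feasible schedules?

6

Early-start (PKG100@1, PKG101@1, PKG102@1, PKG103@1, PKG104@1, PKG105@1) gives peak 17: h1:17  h2:8  h3:2  h4:2  h5:0  h6:0.
Shift PKG102→3, PKG103→3, PKG104→4, PKG105→5.
Schedule PKG100@1, PKG101@1, PKG102@3, PKG103@3, PKG104@4, PKG105@5: h1:6  h2:6  h3:6  h4:6  h5:5  h6:0 — peak 6.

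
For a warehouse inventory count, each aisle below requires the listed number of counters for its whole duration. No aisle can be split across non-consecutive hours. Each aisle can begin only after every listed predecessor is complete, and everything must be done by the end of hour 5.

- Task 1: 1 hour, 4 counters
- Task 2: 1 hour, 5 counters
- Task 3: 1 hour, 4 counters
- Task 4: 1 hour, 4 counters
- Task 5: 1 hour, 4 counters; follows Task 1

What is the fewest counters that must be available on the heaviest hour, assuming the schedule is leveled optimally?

5

Early-start (Task 1@1, Task 2@1, Task 3@1, Task 4@1, Task 5@2) gives peak 17: h1:17  h2:4  h3:0  h4:0  h5:0.
Shift Task 2→2, Task 3→3, Task 4→4, Task 5→5.
Schedule Task 1@1, Task 2@2, Task 3@3, Task 4@4, Task 5@5: h1:4  h2:5  h3:4  h4:4  h5:4 — peak 5.
Total counter-hours = 21 over 5 hours ⇒ peak ≥ ⌈21/5⌉ = 5, so 5 is optimal.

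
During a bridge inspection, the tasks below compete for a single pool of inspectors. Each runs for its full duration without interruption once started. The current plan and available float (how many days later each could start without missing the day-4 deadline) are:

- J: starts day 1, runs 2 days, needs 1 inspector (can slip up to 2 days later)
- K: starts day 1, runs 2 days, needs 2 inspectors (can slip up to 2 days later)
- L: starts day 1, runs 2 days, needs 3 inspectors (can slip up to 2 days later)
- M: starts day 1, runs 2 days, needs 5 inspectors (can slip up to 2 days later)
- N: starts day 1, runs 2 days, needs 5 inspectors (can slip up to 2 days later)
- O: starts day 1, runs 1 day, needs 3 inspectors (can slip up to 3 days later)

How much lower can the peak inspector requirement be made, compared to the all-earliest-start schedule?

Early-start peak: d1:19  d2:16  d3:0  d4:0 ⇒ 19.
Leveled (J@1, K@1, L@1, M@3, N@3, O@1): d1:9  d2:6  d3:10  d4:10 ⇒ 10.
Reduction 19 − 10 = 9.

9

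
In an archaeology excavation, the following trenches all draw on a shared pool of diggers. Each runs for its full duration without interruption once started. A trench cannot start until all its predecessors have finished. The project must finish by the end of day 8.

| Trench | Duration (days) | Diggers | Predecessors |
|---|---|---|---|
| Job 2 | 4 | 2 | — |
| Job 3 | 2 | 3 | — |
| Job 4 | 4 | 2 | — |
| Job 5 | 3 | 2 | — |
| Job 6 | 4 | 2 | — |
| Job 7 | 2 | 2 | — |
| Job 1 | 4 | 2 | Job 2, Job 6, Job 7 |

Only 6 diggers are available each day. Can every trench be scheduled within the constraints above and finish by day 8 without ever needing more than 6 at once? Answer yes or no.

The minimum achievable peak is 7; 6 < 7, so no feasible schedule stays within the cap.

no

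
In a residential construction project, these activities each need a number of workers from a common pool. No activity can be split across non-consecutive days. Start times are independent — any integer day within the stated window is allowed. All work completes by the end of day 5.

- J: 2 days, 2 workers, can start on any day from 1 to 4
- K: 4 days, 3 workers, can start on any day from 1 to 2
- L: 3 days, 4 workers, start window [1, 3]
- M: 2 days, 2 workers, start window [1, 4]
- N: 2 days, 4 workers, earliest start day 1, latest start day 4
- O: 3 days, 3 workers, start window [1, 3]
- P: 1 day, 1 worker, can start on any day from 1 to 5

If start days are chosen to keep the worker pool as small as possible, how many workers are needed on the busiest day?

11

Early-start (J@1, K@1, L@1, M@1, N@1, O@1, P@1) gives peak 19: d1:19  d2:18  d3:10  d4:3  d5:0.
Shift N→4, O→3, P→3.
Schedule J@1, K@1, L@1, M@1, N@4, O@3, P@3: d1:11  d2:11  d3:11  d4:10  d5:7 — peak 11.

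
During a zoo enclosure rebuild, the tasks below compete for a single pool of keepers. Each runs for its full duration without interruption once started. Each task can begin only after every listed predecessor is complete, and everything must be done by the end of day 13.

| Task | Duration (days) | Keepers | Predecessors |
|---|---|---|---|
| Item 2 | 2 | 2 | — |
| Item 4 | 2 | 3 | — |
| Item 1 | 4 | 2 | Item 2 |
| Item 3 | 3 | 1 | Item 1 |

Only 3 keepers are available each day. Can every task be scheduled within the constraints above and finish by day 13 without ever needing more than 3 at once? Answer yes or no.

yes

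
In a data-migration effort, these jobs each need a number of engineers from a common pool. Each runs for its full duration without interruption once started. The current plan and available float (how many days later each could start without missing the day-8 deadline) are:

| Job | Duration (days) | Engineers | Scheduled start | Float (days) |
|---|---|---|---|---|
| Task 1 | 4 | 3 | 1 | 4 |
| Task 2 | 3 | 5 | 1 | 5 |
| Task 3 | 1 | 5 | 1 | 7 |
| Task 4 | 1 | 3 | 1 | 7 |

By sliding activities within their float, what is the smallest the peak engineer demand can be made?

6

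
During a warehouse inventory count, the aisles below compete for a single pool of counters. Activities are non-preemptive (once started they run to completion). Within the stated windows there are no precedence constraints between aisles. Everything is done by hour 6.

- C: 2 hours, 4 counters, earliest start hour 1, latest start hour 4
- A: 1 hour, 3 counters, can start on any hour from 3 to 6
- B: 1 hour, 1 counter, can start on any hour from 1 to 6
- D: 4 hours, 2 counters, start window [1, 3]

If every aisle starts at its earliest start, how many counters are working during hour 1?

At early start, hour 1 has: C, B, D.
Demand: 4 + 1 + 2 = 7.

7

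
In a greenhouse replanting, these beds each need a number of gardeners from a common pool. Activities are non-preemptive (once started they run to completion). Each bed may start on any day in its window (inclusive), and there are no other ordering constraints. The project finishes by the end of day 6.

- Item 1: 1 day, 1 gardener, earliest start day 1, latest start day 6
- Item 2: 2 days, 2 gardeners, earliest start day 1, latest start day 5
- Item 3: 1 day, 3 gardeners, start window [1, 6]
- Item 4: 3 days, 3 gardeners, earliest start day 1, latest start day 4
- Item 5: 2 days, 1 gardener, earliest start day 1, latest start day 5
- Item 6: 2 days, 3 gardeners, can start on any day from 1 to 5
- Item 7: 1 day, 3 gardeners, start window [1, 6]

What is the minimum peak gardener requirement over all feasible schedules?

Early-start (Item 1@1, Item 2@1, Item 3@1, Item 4@1, Item 5@1, Item 6@1, Item 7@1) gives peak 16: d1:16  d2:9  d3:3  d4:0  d5:0  d6:0.
Shift Item 4→2, Item 5→2, Item 6→4, Item 7→5.
Schedule Item 1@1, Item 2@1, Item 3@1, Item 4@2, Item 5@2, Item 6@4, Item 7@5: d1:6  d2:6  d3:4  d4:6  d5:6  d6:0 — peak 6.

6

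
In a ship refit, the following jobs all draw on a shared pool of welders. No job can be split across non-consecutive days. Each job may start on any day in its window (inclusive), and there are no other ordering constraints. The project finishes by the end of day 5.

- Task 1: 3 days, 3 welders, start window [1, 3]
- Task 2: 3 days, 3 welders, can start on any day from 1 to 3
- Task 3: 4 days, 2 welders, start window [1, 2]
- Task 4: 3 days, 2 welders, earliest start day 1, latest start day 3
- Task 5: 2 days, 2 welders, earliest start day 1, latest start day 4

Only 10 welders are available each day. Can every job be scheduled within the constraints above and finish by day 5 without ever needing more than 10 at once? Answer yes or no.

yes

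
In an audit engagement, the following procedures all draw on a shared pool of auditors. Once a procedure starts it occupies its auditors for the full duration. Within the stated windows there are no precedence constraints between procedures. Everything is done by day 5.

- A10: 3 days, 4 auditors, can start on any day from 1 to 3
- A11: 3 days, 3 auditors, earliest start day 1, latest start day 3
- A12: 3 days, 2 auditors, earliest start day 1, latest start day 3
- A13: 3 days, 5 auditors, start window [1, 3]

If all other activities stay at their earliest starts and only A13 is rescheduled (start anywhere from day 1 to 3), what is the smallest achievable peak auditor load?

14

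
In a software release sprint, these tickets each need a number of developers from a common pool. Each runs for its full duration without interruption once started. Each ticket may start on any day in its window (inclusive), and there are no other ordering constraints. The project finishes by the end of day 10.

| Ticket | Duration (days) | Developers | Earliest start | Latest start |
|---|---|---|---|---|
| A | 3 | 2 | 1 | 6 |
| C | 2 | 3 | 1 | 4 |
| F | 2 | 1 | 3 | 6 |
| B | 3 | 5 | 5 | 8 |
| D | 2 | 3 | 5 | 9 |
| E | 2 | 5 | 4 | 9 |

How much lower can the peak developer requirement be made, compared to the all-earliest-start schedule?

8

Early-start peak: d1:5  d2:5  d3:3  d4:6  d5:13  d6:8  d7:5  d8:0  d9:0  d10:0 ⇒ 13.
Leveled (A@1, C@1, F@6, B@8, D@6, E@4): d1:5  d2:5  d3:2  d4:5  d5:5  d6:4  d7:4  d8:5  d9:5  d10:5 ⇒ 5.
Reduction 13 − 5 = 8.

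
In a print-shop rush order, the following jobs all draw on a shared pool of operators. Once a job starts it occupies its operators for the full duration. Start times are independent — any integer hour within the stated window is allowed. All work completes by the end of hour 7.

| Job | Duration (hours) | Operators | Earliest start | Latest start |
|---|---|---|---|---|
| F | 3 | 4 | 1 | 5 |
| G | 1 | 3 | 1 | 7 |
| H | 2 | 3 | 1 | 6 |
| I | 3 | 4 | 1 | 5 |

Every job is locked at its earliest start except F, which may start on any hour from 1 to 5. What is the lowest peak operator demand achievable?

10

F@1: h1:14  h2:11  h3:8  h4:0  h5:0  h6:0  h7:0 → peak 14
F@2: h1:10  h2:11  h3:8  h4:4  h5:0  h6:0  h7:0 → peak 11
F@3: h1:10  h2:7  h3:8  h4:4  h5:4  h6:0  h7:0 → peak 10
F@4: h1:10  h2:7  h3:4  h4:4  h5:4  h6:4  h7:0 → peak 10
F@5: h1:10  h2:7  h3:4  h4:0  h5:4  h6:4  h7:4 → peak 10
Best is F@3, peak 10.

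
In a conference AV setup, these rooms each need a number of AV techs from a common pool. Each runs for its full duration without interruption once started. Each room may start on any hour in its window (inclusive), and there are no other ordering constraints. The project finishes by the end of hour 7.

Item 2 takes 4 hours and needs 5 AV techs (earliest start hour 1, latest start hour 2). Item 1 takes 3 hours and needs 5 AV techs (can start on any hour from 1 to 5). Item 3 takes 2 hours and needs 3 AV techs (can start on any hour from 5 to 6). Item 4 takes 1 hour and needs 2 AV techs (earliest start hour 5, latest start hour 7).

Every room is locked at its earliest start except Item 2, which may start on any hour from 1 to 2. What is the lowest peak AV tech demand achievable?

10

Item 2@1: h1:10  h2:10  h3:10  h4:5  h5:5  h6:3  h7:0 → peak 10
Item 2@2: h1:5  h2:10  h3:10  h4:5  h5:10  h6:3  h7:0 → peak 10
Best is Item 2@1, peak 10.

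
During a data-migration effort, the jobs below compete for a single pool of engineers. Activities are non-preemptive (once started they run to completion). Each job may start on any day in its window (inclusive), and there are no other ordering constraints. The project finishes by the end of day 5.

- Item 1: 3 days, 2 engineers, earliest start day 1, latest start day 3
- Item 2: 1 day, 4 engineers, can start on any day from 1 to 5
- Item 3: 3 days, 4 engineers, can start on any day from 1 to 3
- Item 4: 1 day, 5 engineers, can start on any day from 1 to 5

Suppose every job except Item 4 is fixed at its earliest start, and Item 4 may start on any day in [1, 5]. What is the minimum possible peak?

Item 4@1: d1:15  d2:6  d3:6  d4:0  d5:0 → peak 15
Item 4@2: d1:10  d2:11  d3:6  d4:0  d5:0 → peak 11
Item 4@3: d1:10  d2:6  d3:11  d4:0  d5:0 → peak 11
Item 4@4: d1:10  d2:6  d3:6  d4:5  d5:0 → peak 10
Item 4@5: d1:10  d2:6  d3:6  d4:0  d5:5 → peak 10
Best is Item 4@4, peak 10.

10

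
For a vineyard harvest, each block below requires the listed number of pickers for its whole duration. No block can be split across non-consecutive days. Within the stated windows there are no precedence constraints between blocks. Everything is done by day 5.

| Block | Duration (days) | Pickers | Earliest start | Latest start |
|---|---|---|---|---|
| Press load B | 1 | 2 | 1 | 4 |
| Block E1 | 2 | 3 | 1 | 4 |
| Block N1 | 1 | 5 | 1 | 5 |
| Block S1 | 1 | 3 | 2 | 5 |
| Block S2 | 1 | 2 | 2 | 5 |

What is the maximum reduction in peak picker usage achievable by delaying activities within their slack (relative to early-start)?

Early-start peak: d1:10  d2:8  d3:0  d4:0  d5:0 ⇒ 10.
Leveled (Press load B@1, Block E1@1, Block N1@3, Block S1@4, Block S2@2): d1:5  d2:5  d3:5  d4:3  d5:0 ⇒ 5.
Reduction 10 − 5 = 5.

5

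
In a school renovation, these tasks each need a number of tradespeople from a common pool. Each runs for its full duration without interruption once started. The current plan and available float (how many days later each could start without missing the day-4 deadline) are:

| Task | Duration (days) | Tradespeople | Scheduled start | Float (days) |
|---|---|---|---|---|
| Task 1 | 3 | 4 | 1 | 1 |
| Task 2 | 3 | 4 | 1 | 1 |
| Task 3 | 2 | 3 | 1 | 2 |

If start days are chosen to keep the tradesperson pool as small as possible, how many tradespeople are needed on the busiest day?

11

Schedule Task 1@1, Task 2@1, Task 3@1: d1:11  d2:11  d3:8  d4:0 — peak 11.
No arrangement of the 12 feasible schedules does better.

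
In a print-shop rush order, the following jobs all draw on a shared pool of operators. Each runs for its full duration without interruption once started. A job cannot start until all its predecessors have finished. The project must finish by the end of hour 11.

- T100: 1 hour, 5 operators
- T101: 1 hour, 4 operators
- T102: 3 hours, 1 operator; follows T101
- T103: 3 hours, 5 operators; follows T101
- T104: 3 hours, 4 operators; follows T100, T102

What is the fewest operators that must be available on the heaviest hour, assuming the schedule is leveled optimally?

5

Early-start (T100@1, T101@1, T102@2, T103@2, T104@5) gives peak 9: h1:9  h2:6  h3:6  h4:6  h5:4  h6:4  h7:4  h8:0  h9:0  h10:0  h11:0.
Shift T101→2, T102→3, T103→6, T104→9.
Schedule T100@1, T101@2, T102@3, T103@6, T104@9: h1:5  h2:4  h3:1  h4:1  h5:1  h6:5  h7:5  h8:5  h9:4  h10:4  h11:4 — peak 5.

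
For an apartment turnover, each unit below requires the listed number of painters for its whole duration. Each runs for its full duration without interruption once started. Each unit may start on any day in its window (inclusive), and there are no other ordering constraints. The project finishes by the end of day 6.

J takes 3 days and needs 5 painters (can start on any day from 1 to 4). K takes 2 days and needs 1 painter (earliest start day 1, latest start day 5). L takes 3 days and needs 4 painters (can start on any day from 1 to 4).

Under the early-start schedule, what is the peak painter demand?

Early-start schedule: J@1, K@1, L@1.
Load per day: day 1: 10, day 2: 10, day 3: 9, day 4: 0, day 5: 0, day 6: 0.
Peak is 10.

10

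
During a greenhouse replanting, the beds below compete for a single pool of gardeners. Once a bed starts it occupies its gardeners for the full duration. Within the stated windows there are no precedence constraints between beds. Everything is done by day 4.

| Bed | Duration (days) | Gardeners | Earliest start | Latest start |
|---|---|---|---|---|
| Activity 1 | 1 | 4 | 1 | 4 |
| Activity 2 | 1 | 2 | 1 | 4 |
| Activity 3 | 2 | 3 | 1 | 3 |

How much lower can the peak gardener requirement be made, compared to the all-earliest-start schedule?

5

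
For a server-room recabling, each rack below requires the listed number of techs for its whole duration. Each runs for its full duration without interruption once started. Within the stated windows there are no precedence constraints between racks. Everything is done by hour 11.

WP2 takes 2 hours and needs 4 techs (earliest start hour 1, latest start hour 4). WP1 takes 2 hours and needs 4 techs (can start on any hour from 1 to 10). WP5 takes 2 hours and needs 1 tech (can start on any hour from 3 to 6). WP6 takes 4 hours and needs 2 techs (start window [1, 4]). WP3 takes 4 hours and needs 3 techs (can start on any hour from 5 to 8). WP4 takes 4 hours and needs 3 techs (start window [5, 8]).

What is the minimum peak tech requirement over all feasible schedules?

6

Early-start (WP2@1, WP1@1, WP5@3, WP6@1, WP3@5, WP4@5) gives peak 10: h1:10  h2:10  h3:3  h4:3  h5:6  h6:6  h7:6  h8:6  h9:0  h10:0  h11:0.
Shift WP1→3, WP5→5, WP4→7.
Schedule WP2@1, WP1@3, WP5@5, WP6@1, WP3@5, WP4@7: h1:6  h2:6  h3:6  h4:6  h5:4  h6:4  h7:6  h8:6  h9:3  h10:3  h11:0 — peak 6.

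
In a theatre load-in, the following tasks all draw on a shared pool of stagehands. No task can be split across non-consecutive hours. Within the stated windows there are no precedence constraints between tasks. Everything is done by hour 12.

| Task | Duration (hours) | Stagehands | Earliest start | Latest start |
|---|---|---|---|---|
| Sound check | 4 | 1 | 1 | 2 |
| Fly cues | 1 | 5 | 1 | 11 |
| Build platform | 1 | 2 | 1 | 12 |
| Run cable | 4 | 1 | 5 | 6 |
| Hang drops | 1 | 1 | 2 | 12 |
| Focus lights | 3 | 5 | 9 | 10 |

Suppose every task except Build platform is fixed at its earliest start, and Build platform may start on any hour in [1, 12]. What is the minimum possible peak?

Build platform@1: h1:8  h2:2  h3:1  h4:1  h5:1  h6:1  h7:1  h8:1  h9:5  h10:5  h11:5  h12:0 → peak 8
Build platform@2: h1:6  h2:4  h3:1  h4:1  h5:1  h6:1  h7:1  h8:1  h9:5  h10:5  h11:5  h12:0 → peak 6
Build platform@3: h1:6  h2:2  h3:3  h4:1  h5:1  h6:1  h7:1  h8:1  h9:5  h10:5  h11:5  h12:0 → peak 6
Build platform@4: h1:6  h2:2  h3:1  h4:3  h5:1  h6:1  h7:1  h8:1  h9:5  h10:5  h11:5  h12:0 → peak 6
Build platform@5: h1:6  h2:2  h3:1  h4:1  h5:3  h6:1  h7:1  h8:1  h9:5  h10:5  h11:5  h12:0 → peak 6
Build platform@6: h1:6  h2:2  h3:1  h4:1  h5:1  h6:3  h7:1  h8:1  h9:5  h10:5  h11:5  h12:0 → peak 6
Build platform@7: h1:6  h2:2  h3:1  h4:1  h5:1  h6:1  h7:3  h8:1  h9:5  h10:5  h11:5  h12:0 → peak 6
Build platform@8: h1:6  h2:2  h3:1  h4:1  h5:1  h6:1  h7:1  h8:3  h9:5  h10:5  h11:5  h12:0 → peak 6
Build platform@9: h1:6  h2:2  h3:1  h4:1  h5:1  h6:1  h7:1  h8:1  h9:7  h10:5  h11:5  h12:0 → peak 7
Build platform@10: h1:6  h2:2  h3:1  h4:1  h5:1  h6:1  h7:1  h8:1  h9:5  h10:7  h11:5  h12:0 → peak 7
Build platform@11: h1:6  h2:2  h3:1  h4:1  h5:1  h6:1  h7:1  h8:1  h9:5  h10:5  h11:7  h12:0 → peak 7
Build platform@12: h1:6  h2:2  h3:1  h4:1  h5:1  h6:1  h7:1  h8:1  h9:5  h10:5  h11:5  h12:2 → peak 6
Best is Build platform@2, peak 6.

6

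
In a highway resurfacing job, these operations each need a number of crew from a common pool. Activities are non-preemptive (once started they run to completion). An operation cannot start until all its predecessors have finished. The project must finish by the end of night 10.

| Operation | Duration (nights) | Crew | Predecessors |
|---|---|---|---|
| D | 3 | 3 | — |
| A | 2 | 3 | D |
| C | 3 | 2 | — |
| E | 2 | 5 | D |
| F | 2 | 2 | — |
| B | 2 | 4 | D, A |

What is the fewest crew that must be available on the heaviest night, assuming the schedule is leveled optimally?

5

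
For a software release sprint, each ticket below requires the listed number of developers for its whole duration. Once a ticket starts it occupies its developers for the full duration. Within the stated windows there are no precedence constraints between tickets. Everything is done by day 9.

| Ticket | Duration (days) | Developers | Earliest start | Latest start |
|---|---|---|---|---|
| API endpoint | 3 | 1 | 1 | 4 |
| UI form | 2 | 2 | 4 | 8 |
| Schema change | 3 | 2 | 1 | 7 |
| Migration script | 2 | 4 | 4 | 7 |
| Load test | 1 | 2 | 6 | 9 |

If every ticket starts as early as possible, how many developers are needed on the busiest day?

Early-start schedule: API endpoint@1, UI form@4, Schema change@1, Migration script@4, Load test@6.
Load per day: day 1: 3, day 2: 3, day 3: 3, day 4: 6, day 5: 6, day 6: 2, day 7: 0, day 8: 0, day 9: 0.
Peak is 6.

6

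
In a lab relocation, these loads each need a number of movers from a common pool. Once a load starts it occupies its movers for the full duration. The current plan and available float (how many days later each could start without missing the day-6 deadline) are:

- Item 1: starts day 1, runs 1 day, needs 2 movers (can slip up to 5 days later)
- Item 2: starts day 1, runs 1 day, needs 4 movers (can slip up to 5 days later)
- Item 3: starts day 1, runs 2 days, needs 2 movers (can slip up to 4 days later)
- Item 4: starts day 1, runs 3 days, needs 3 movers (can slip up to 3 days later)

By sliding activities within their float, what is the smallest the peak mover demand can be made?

Early-start (Item 1@1, Item 2@1, Item 3@1, Item 4@1) gives peak 11: d1:11  d2:5  d3:3  d4:0  d5:0  d6:0.
Shift Item 2→3, Item 4→4.
Schedule Item 1@1, Item 2@3, Item 3@1, Item 4@4: d1:4  d2:2  d3:4  d4:3  d5:3  d6:3 — peak 4.
Total mover-days = 19 over 6 days ⇒ peak ≥ ⌈19/6⌉ = 4, so 4 is optimal.

4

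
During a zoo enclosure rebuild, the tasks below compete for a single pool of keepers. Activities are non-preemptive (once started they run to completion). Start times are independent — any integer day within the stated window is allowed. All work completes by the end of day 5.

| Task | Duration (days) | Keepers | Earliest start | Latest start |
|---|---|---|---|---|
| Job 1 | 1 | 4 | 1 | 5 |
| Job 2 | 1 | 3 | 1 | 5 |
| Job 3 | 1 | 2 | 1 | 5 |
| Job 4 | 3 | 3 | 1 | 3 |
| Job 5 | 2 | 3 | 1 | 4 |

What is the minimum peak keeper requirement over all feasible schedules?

Early-start (Job 1@1, Job 2@1, Job 3@1, Job 4@1, Job 5@1) gives peak 15: d1:15  d2:6  d3:3  d4:0  d5:0.
Shift Job 2→2, Job 4→2, Job 5→3.
Schedule Job 1@1, Job 2@2, Job 3@1, Job 4@2, Job 5@3: d1:6  d2:6  d3:6  d4:6  d5:0 — peak 6.

6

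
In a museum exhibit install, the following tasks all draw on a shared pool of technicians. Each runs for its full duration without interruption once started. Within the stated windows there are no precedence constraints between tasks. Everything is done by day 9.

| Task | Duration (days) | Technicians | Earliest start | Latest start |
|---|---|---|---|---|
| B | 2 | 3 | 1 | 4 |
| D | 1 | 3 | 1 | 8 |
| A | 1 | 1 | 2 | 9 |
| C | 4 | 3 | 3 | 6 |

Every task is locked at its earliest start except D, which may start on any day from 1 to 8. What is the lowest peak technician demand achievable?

D@1: d1:6  d2:4  d3:3  d4:3  d5:3  d6:3  d7:0  d8:0  d9:0 → peak 6
D@2: d1:3  d2:7  d3:3  d4:3  d5:3  d6:3  d7:0  d8:0  d9:0 → peak 7
D@3: d1:3  d2:4  d3:6  d4:3  d5:3  d6:3  d7:0  d8:0  d9:0 → peak 6
D@4: d1:3  d2:4  d3:3  d4:6  d5:3  d6:3  d7:0  d8:0  d9:0 → peak 6
D@5: d1:3  d2:4  d3:3  d4:3  d5:6  d6:3  d7:0  d8:0  d9:0 → peak 6
D@6: d1:3  d2:4  d3:3  d4:3  d5:3  d6:6  d7:0  d8:0  d9:0 → peak 6
D@7: d1:3  d2:4  d3:3  d4:3  d5:3  d6:3  d7:3  d8:0  d9:0 → peak 4
D@8: d1:3  d2:4  d3:3  d4:3  d5:3  d6:3  d7:0  d8:3  d9:0 → peak 4
Best is D@7, peak 4.

4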